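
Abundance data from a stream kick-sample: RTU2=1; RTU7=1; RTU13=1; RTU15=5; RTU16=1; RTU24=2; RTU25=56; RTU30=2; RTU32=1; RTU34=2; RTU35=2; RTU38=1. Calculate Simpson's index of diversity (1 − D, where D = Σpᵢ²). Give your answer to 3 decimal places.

Total N = 1+1+1+5+1+2+56+2+1+2+2+1 = 75, so the proportions are 0.01333, 0.01333, 0.01333, 0.06667, 0.01333, 0.02667, 0.74667, 0.02667, 0.01333, 0.02667, 0.02667, 0.01333 (working shown to 5 dp, full precision carried).
D = 0.01333² + 0.01333² + 0.01333² + 0.06667² + 0.01333² + 0.02667² + 0.74667² + 0.02667² + 0.01333² + 0.02667² + 0.02667² + 0.01333² = 0.00018 + 0.00018 + 0.00018 + 0.00444 + 0.00018 + 0.00071 + 0.55751 + 0.00071 + 0.00018 + 0.00071 + 0.00071 + 0.00018 = 0.56587.
So 1 − D = 0.43413, i.e. 0.434 to 3 decimal places.

0.434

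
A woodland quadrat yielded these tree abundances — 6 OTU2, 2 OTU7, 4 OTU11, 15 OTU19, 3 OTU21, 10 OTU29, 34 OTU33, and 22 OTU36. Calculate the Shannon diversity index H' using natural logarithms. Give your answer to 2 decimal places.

Total N = 6+2+4+15+3+10+34+22 = 96, so the proportions are 0.0625, 0.0208, 0.0417, 0.1562, 0.0312, 0.1042, 0.3542, 0.2292 (working shown to 4 dp, full precision carried).
Each pᵢ ln pᵢ term: 0.0625×(-2.7726)=-0.1733, 0.0208×(-3.8712)=-0.0807, 0.0417×(-3.1781)=-0.1324, 0.1562×(-1.8563)=-0.2900, 0.0312×(-3.4657)=-0.1083, 0.1042×(-2.2618)=-0.2356, 0.3542×(-1.0380)=-0.3676, 0.2292×(-1.4733)=-0.3376.
Sum = -1.7256, so H' = 1.73.

1.73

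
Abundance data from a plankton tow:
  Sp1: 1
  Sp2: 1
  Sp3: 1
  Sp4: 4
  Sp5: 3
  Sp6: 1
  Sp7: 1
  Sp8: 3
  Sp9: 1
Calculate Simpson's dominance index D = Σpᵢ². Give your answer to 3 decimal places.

Total N = 1+1+1+4+3+1+1+3+1 = 16, so the proportions are 0.0625, 0.0625, 0.0625, 0.25, 0.1875, 0.0625, 0.0625, 0.1875, 0.0625 (working shown to 5 dp, full precision carried).
D = 0.0625² + 0.0625² + 0.0625² + 0.25² + 0.1875² + 0.0625² + 0.0625² + 0.1875² + 0.0625² = 0.00391 + 0.00391 + 0.00391 + 0.06250 + 0.03516 + 0.00391 + 0.00391 + 0.03516 + 0.00391 = 0.15625.
To 3 decimal places, D = 0.156.

0.156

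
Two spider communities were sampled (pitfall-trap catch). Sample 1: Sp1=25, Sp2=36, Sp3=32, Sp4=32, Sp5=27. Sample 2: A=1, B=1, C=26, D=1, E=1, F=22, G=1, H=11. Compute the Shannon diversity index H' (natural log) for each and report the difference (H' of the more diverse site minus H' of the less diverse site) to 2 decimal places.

0.24

Sample 1: N=152, proportions 0.1645, 0.2368, 0.2105, 0.2105, 0.1776, giving H' = 1.6010 (working shown to 4 dp, full precision carried).
Sample 2: N=64, proportions 0.0156, 0.0156, 0.4062, 0.0156, 0.0156, 0.3438, 0.0156, 0.1719, giving H' = 1.3606.
Difference = |1.6010 − 1.3606| = 0.2404, i.e. 0.24 to 2 decimal places.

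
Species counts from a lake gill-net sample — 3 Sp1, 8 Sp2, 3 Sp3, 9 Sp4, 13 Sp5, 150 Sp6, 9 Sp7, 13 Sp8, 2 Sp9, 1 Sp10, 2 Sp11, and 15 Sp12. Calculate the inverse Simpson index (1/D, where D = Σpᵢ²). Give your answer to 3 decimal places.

Total N = 3+8+3+9+13+150+9+13+2+1+2+15 = 228, so the proportions are 0.013158, 0.035088, 0.013158, 0.039474, 0.057018, 0.657895, 0.039474, 0.057018, 0.008772, 0.004386, 0.008772, 0.065789 (working shown to 6 dp, full precision carried).
D = 0.013158² + 0.035088² + 0.013158² + 0.039474² + 0.057018² + 0.657895² + 0.039474² + 0.057018² + 0.008772² + 0.004386² + 0.008772² + 0.065789² = 0.000173 + 0.001231 + 0.000173 + 0.001558 + 0.003251 + 0.432825 + 0.001558 + 0.003251 + 0.000077 + 0.000019 + 0.000077 + 0.004328 = 0.448523.
So 1/D = 2.22954, i.e. 2.230 to 3 decimal places.

2.230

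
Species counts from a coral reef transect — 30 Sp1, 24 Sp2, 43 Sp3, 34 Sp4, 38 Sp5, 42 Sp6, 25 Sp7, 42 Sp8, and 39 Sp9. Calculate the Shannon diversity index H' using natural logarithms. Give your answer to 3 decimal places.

2.177

Total N = 30+24+43+34+38+42+25+42+39 = 317, so the proportions are 0.09464, 0.07571, 0.13565, 0.10726, 0.11987, 0.13249, 0.07886, 0.13249, 0.12303 (working shown to 5 dp, full precision carried).
Each pᵢ ln pᵢ term: 0.09464×(-2.35770)=-0.22313, 0.07571×(-2.58085)=-0.19540, 0.13565×(-1.99770)=-0.27098, 0.10726×(-2.23254)=-0.23945, 0.11987×(-2.12132)=-0.25429, 0.13249×(-2.02123)=-0.26780, 0.07886×(-2.54003)=-0.20032, 0.13249×(-2.02123)=-0.26780, 0.12303×(-2.09534)=-0.25779.
Sum = -2.17694, so H' = 2.177.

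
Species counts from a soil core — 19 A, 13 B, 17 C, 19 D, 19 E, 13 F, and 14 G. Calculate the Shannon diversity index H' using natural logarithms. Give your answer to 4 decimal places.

1.9324

Total N = 19+13+17+19+19+13+14 = 114, so the proportions are 0.166667, 0.114035, 0.149123, 0.166667, 0.166667, 0.114035, 0.122807 (working shown to 6 dp, full precision carried).
Each pᵢ ln pᵢ term: 0.166667×(-1.791759)=-0.298627, 0.114035×(-2.171249)=-0.247599, 0.149123×(-1.902985)=-0.283778, 0.166667×(-1.791759)=-0.298627, 0.166667×(-1.791759)=-0.298627, 0.114035×(-2.171249)=-0.247599, 0.122807×(-2.097141)=-0.257544.
Sum = -1.932399, so H' = 1.9324.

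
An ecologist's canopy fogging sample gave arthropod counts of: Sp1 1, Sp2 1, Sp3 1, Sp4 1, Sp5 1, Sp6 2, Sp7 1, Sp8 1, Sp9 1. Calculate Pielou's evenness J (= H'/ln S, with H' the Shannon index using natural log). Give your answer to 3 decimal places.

Total N = 1+1+1+1+1+2+1+1+1 = 10, so the proportions are 0.1, 0.1, 0.1, 0.1, 0.1, 0.2, 0.1, 0.1, 0.1 (working shown to 5 dp, full precision carried).
H' = −Σ pᵢ ln pᵢ = −((-0.23026) + (-0.23026) + (-0.23026) + (-0.23026) + (-0.23026) + (-0.32189) + (-0.23026) + (-0.23026) + (-0.23026)) = 2.16396.
With S = 9 species, ln S = 2.19722, so J = 2.16396/2.19722 = 0.98486, i.e. 0.985 to 3 decimal places.

0.985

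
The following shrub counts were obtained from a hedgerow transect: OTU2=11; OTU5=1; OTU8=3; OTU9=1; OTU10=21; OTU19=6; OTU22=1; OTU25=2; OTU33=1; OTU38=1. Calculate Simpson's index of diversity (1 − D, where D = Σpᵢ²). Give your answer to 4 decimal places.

Total N = 11+1+3+1+21+6+1+2+1+1 = 48, so the proportions are 0.229167, 0.020833, 0.0625, 0.020833, 0.4375, 0.125, 0.020833, 0.041667, 0.020833, 0.020833 (working shown to 6 dp, full precision carried).
D = 0.229167² + 0.020833² + 0.0625² + 0.020833² + 0.4375² + 0.125² + 0.020833² + 0.041667² + 0.020833² + 0.020833² = 0.052517 + 0.000434 + 0.003906 + 0.000434 + 0.191406 + 0.015625 + 0.000434 + 0.001736 + 0.000434 + 0.000434 = 0.267361.
So 1 − D = 0.732639, i.e. 0.7326 to 4 decimal places.

0.7326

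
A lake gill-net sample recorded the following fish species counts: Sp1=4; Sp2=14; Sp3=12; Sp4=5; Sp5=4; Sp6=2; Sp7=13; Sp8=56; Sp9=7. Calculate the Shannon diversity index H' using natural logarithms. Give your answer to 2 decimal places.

Total N = 4+14+12+5+4+2+13+56+7 = 117, so the proportions are 0.0342, 0.1197, 0.1026, 0.0427, 0.0342, 0.0171, 0.1111, 0.4786, 0.0598 (working shown to 4 dp, full precision carried).
Each pᵢ ln pᵢ term: 0.0342×(-3.3759)=-0.1154, 0.1197×(-2.1231)=-0.2540, 0.1026×(-2.2773)=-0.2336, 0.0427×(-3.1527)=-0.1347, 0.0342×(-3.3759)=-0.1154, 0.0171×(-4.0690)=-0.0696, 0.1111×(-2.1972)=-0.2441, 0.4786×(-0.7368)=-0.3527, 0.0598×(-2.8163)=-0.1685.
Sum = -1.6880, so H' = 1.69.

1.69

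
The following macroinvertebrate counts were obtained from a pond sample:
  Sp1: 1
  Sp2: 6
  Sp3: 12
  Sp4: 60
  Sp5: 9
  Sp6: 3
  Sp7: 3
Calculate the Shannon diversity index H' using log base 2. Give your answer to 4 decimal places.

Total N = 1+6+12+60+9+3+3 = 94, so the proportions are 0.010638, 0.06383, 0.12766, 0.638298, 0.095745, 0.031915, 0.031915 (working shown to 6 dp, full precision carried).
Each pᵢ log₂ pᵢ term: 0.010638×(-6.554589)=-0.069730, 0.06383×(-3.969626)=-0.253380, 0.12766×(-2.969626)=-0.379101, 0.638298×(-0.647698)=-0.413424, 0.095745×(-3.384664)=-0.324064, 0.031915×(-4.969626)=-0.158605, 0.031915×(-4.969626)=-0.158605.
Sum = -1.756909, so H' = 1.7569.

1.7569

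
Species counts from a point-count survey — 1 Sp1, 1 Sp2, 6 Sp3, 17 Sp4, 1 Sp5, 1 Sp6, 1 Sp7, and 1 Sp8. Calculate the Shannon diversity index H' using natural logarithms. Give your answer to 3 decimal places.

1.336

Total N = 1+1+6+17+1+1+1+1 = 29, so the proportions are 0.03448, 0.03448, 0.2069, 0.58621, 0.03448, 0.03448, 0.03448, 0.03448 (working shown to 5 dp, full precision carried).
Each pᵢ ln pᵢ term: 0.03448×(-3.36730)=-0.11611, 0.03448×(-3.36730)=-0.11611, 0.2069×(-1.57554)=-0.32597, 0.58621×(-0.53408)=-0.31308, 0.03448×(-3.36730)=-0.11611, 0.03448×(-3.36730)=-0.11611, 0.03448×(-3.36730)=-0.11611, 0.03448×(-3.36730)=-0.11611.
Sum = -1.33574, so H' = 1.336.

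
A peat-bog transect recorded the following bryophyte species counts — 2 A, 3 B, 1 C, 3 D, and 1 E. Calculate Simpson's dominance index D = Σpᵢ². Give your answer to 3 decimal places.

Total N = 2+3+1+3+1 = 10, so the proportions are 0.2, 0.3, 0.1, 0.3, 0.1 (working shown to 5 dp, full precision carried).
D = 0.2² + 0.3² + 0.1² + 0.3² + 0.1² = 0.04000 + 0.09000 + 0.01000 + 0.09000 + 0.01000 = 0.24000.
To 3 decimal places, D = 0.240.

0.240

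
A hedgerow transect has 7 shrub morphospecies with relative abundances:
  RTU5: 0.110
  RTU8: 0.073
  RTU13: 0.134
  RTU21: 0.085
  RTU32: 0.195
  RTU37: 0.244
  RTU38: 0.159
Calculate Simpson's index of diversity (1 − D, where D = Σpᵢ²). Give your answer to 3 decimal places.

0.835

D = 0.11² + 0.073² + 0.134² + 0.085² + 0.195² + 0.244² + 0.159² = 0.01210 + 0.00533 + 0.01796 + 0.00723 + 0.03803 + 0.05954 + 0.02528 = 0.16545 (working shown to 5 dp, full precision carried).
So 1 − D = 0.83455, i.e. 0.835 to 3 decimal places.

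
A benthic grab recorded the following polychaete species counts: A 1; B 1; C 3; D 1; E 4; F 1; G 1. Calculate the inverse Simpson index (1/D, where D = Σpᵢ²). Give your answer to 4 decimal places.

Total N = 1+1+3+1+4+1+1 = 12, so the proportions are 0.08333333, 0.08333333, 0.25, 0.08333333, 0.33333333, 0.08333333, 0.08333333 (working shown to 8 dp, full precision carried).
D = 0.08333333² + 0.08333333² + 0.25² + 0.08333333² + 0.33333333² + 0.08333333² + 0.08333333² = 0.00694444 + 0.00694444 + 0.06250000 + 0.00694444 + 0.11111111 + 0.00694444 + 0.00694444 = 0.20833333.
So 1/D = 4.800000, i.e. 4.8000 to 4 decimal places.

4.8000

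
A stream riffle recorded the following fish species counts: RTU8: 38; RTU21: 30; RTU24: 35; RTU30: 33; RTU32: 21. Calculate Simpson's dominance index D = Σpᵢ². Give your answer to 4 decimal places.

Total N = 38+30+35+33+21 = 157, so the proportions are 0.242038, 0.191083, 0.22293, 0.210191, 0.133758 (working shown to 6 dp, full precision carried).
D = 0.242038² + 0.191083² + 0.22293² + 0.210191² + 0.133758² = 0.058582 + 0.036513 + 0.049698 + 0.044180 + 0.017891 = 0.206864.
To 4 decimal places, D = 0.2069.

0.2069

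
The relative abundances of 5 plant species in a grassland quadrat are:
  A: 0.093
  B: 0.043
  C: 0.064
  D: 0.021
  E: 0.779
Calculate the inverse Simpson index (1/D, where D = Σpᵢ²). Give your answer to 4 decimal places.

1.6080

D = 0.093² + 0.043² + 0.064² + 0.021² + 0.779² = 0.0086490 + 0.0018490 + 0.0040960 + 0.0004410 + 0.6068410 = 0.6218760 (working shown to 7 dp, full precision carried).
So 1/D = 1.608038, i.e. 1.6080 to 4 decimal places.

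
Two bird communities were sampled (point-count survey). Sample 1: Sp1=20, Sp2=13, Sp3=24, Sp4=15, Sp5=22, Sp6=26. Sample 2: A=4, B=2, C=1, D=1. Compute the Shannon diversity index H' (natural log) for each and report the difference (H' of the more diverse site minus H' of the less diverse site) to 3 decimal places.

0.551

Sample 1: N=120, proportions 0.166666667, 0.108333333, 0.2, 0.125, 0.183333333, 0.216666667, giving H' = 1.763604443 (working shown to 9 dp, full precision carried).
Sample 2: N=8, proportions 0.5, 0.25, 0.125, 0.125, giving H' = 1.213007566.
Difference = |1.763604443 − 1.213007566| = 0.550596877, i.e. 0.551 to 3 decimal places.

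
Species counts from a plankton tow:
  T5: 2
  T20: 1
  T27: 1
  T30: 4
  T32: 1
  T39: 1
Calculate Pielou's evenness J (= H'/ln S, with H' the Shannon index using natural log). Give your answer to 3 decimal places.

0.898

Total N = 2+1+1+4+1+1 = 10, so the proportions are 0.2, 0.1, 0.1, 0.4, 0.1, 0.1 (working shown to 5 dp, full precision carried).
H' = −Σ pᵢ ln pᵢ = −((-0.32189) + (-0.23026) + (-0.23026) + (-0.36652) + (-0.23026) + (-0.23026)) = 1.60944.
With S = 6 species, ln S = 1.79176, so J = 1.60944/1.79176 = 0.89824, i.e. 0.898 to 3 decimal places.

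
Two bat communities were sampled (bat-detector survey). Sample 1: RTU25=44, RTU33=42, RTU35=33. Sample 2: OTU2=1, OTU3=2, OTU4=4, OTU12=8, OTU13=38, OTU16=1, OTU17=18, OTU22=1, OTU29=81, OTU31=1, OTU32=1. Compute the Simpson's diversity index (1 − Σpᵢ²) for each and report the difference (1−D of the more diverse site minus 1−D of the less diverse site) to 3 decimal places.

Sample 1: N=119, proportions 0.369748, 0.352941, 0.277311, giving 1−D = 0.661818 (working shown to 6 dp, full precision carried).
Sample 2: N=156, proportions 0.00641, 0.012821, 0.025641, 0.051282, 0.24359, 0.00641, 0.115385, 0.00641, 0.519231, 0.00641, 0.00641, giving 1−D = 0.654093.
Difference = |0.661818 − 0.654093| = 0.007725, i.e. 0.008 to 3 decimal places.

0.008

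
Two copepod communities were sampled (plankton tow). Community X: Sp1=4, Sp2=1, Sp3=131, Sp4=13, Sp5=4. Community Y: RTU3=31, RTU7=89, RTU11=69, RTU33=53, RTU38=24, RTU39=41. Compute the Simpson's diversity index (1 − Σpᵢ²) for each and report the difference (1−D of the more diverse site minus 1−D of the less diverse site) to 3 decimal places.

Community X: N=153, proportions 0.026144, 0.006536, 0.856209, 0.084967, 0.026144, giving 1−D = 0.258277 (working shown to 6 dp, full precision carried).
Community Y: N=307, proportions 0.100977, 0.289902, 0.224756, 0.172638, 0.078176, 0.13355, giving 1−D = 0.801494.
Difference = |0.258277 − 0.801494| = 0.543217, i.e. 0.543 to 3 decimal places.

0.543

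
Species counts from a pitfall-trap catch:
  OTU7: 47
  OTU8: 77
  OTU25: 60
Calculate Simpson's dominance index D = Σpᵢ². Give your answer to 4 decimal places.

Total N = 47+77+60 = 184, so the proportions are 0.255435, 0.418478, 0.326087 (working shown to 6 dp, full precision carried).
D = 0.255435² + 0.418478² + 0.326087² = 0.065247 + 0.175124 + 0.106333 = 0.346704.
To 4 decimal places, D = 0.3467.

0.3467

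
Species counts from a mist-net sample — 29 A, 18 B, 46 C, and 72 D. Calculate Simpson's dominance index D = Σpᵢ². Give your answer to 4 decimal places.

Total N = 29+18+46+72 = 165, so the proportions are 0.175758, 0.109091, 0.278788, 0.436364 (working shown to 6 dp, full precision carried).
D = 0.175758² + 0.109091² + 0.278788² + 0.436364² = 0.030891 + 0.011901 + 0.077723 + 0.190413 = 0.310927.
To 4 decimal places, D = 0.3109.

0.3109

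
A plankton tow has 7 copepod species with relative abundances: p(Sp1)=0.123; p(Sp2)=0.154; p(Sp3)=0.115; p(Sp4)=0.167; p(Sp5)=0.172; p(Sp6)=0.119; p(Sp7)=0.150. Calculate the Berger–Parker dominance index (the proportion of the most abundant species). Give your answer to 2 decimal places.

0.17

The largest proportion is 0.172, i.e. d = 0.17 to 2 decimal places.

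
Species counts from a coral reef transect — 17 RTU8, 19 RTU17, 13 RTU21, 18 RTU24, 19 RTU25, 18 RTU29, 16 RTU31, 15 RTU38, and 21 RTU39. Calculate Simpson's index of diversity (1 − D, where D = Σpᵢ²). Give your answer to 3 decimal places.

Total N = 17+19+13+18+19+18+16+15+21 = 156, so the proportions are 0.10897, 0.12179, 0.08333, 0.11538, 0.12179, 0.11538, 0.10256, 0.09615, 0.13462 (working shown to 5 dp, full precision carried).
D = 0.10897² + 0.12179² + 0.08333² + 0.11538² + 0.12179² + 0.11538² + 0.10256² + 0.09615² + 0.13462² = 0.01188 + 0.01483 + 0.00694 + 0.01331 + 0.01483 + 0.01331 + 0.01052 + 0.00925 + 0.01812 = 0.11300.
So 1 − D = 0.88700, i.e. 0.887 to 3 decimal places.

0.887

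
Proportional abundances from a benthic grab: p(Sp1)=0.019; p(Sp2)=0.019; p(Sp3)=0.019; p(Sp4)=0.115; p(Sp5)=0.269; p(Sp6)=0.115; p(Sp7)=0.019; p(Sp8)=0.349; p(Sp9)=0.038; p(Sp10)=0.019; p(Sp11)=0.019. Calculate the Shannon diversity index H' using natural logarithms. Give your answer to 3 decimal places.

1.794

Each pᵢ ln pᵢ term (working shown to 5 dp, full precision carried): 0.019×(-3.96332)=-0.07530, 0.019×(-3.96332)=-0.07530, 0.019×(-3.96332)=-0.07530, 0.115×(-2.16282)=-0.24872, 0.269×(-1.31304)=-0.35321, 0.115×(-2.16282)=-0.24872, 0.019×(-3.96332)=-0.07530, 0.349×(-1.05268)=-0.36739, 0.038×(-3.27017)=-0.12427, 0.019×(-3.96332)=-0.07530, 0.019×(-3.96332)=-0.07530.
Sum = -1.79413, so H' = 1.794.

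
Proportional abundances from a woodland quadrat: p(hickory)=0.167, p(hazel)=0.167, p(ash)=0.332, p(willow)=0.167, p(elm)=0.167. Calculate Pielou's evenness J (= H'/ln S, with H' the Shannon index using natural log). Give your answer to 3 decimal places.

0.970

H' = −Σ pᵢ ln pᵢ = −((-0.29889) + (-0.29889) + (-0.36607) + (-0.29889) + (-0.29889)) = 1.56163 (working shown to 5 dp, full precision carried).
With S = 5 species, ln S = 1.60944, so J = 1.56163/1.60944 = 0.97030, i.e. 0.970 to 3 decimal places.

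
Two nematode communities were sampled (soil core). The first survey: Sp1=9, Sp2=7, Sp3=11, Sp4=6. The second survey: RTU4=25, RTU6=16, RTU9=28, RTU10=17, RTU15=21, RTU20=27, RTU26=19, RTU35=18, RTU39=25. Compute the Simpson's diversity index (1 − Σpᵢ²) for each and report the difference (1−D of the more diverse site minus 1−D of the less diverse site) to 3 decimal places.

0.148

The first survey: N=33, proportions 0.27273, 0.21212, 0.33333, 0.18182, giving 1−D = 0.73646 (working shown to 5 dp, full precision carried).
The second survey: N=196, proportions 0.12755, 0.08163, 0.14286, 0.08673, 0.10714, 0.13776, 0.09694, 0.09184, 0.12755, giving 1−D = 0.88458.
Difference = |0.73646 − 0.88458| = 0.14812, i.e. 0.148 to 3 decimal places.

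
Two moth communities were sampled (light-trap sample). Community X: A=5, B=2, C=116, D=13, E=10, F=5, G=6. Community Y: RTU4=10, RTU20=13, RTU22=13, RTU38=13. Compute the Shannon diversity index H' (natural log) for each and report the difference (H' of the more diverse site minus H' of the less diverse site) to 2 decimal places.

Community X: N=157, proportions 0.0318, 0.0127, 0.7389, 0.0828, 0.0637, 0.0318, 0.0382, giving H' = 1.0052 (working shown to 4 dp, full precision carried).
Community Y: N=49, proportions 0.2041, 0.2653, 0.2653, 0.2653, giving H' = 1.3804.
Difference = |1.0052 − 1.3804| = 0.3752, i.e. 0.38 to 2 decimal places.

0.38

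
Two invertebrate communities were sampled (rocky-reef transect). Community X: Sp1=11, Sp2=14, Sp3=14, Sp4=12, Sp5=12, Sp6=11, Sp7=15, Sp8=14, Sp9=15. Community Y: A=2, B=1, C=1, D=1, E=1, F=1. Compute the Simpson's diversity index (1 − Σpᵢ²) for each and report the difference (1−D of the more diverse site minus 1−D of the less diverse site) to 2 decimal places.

Community X: N=118, proportions 0.0932, 0.1186, 0.1186, 0.1017, 0.1017, 0.0932, 0.1271, 0.1186, 0.1271, giving 1−D = 0.8874 (working shown to 4 dp, full precision carried).
Community Y: N=7, proportions 0.2857, 0.1429, 0.1429, 0.1429, 0.1429, 0.1429, giving 1−D = 0.8163.
Difference = |0.8874 − 0.8163| = 0.0711, i.e. 0.07 to 2 decimal places.

0.07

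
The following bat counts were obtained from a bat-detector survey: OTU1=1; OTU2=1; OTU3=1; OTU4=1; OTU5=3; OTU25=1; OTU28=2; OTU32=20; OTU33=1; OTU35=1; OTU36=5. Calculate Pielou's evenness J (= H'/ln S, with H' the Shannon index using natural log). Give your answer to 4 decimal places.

0.6871

Total N = 1+1+1+1+3+1+2+20+1+1+5 = 37, so the proportions are 0.027027, 0.027027, 0.027027, 0.027027, 0.081081, 0.027027, 0.054054, 0.540541, 0.027027, 0.027027, 0.135135 (working shown to 6 dp, full precision carried).
H' = −Σ pᵢ ln pᵢ = −((-0.097592) + (-0.097592) + (-0.097592) + (-0.097592) + (-0.203700) + (-0.097592) + (-0.157717) + (-0.332533) + (-0.097592) + (-0.097592) + (-0.270470)) = 1.647567.
With S = 11 species, ln S = 2.397895, so J = 1.647567/2.397895 = 0.687089, i.e. 0.6871 to 4 decimal places.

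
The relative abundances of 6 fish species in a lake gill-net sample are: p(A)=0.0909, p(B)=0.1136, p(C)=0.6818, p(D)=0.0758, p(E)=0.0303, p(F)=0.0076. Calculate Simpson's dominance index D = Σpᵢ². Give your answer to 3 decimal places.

0.493

D = 0.0909² + 0.1136² + 0.6818² + 0.0758² + 0.0303² + 0.0076² = 0.00826 + 0.01290 + 0.46485 + 0.00575 + 0.00092 + 0.00006 = 0.49274 (working shown to 5 dp, full precision carried).
To 3 decimal places, D = 0.493.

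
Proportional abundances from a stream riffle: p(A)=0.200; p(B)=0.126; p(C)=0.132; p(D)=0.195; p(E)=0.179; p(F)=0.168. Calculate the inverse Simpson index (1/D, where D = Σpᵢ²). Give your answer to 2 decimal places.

D = 0.2² + 0.126² + 0.132² + 0.195² + 0.179² + 0.168² = 0.040000 + 0.015876 + 0.017424 + 0.038025 + 0.032041 + 0.028224 = 0.171590 (working shown to 6 dp, full precision carried).
So 1/D = 5.8278, i.e. 5.83 to 2 decimal places.

5.83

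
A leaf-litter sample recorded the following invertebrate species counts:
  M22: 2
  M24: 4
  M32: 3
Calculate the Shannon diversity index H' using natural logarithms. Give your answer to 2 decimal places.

1.06

Total N = 2+4+3 = 9, so the proportions are 0.2222, 0.4444, 0.3333 (working shown to 4 dp, full precision carried).
Each pᵢ ln pᵢ term: 0.2222×(-1.5041)=-0.3342, 0.4444×(-0.8109)=-0.3604, 0.3333×(-1.0986)=-0.3662.
Sum = -1.0609, so H' = 1.06.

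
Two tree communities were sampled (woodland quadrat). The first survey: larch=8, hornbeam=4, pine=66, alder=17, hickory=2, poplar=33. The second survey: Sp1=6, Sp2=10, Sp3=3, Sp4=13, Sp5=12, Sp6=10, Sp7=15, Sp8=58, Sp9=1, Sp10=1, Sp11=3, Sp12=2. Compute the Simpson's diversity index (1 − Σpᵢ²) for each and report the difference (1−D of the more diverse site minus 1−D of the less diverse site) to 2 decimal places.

The first survey: N=130, proportions 0.0615, 0.0308, 0.5077, 0.1308, 0.0154, 0.2538, giving 1−D = 0.6557 (working shown to 4 dp, full precision carried).
The second survey: N=134, proportions 0.0448, 0.0746, 0.0224, 0.097, 0.0896, 0.0746, 0.1119, 0.4328, 0.0075, 0.0075, 0.0224, 0.0149, giving 1−D = 0.7682.
Difference = |0.6557 − 0.7682| = 0.1125, i.e. 0.11 to 2 decimal places.

0.11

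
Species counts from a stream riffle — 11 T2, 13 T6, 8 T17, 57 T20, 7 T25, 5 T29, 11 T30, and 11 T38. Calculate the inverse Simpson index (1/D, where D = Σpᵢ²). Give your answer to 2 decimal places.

Total N = 11+13+8+57+7+5+11+11 = 123, so the proportions are 0.089431, 0.105691, 0.065041, 0.463415, 0.056911, 0.04065, 0.089431, 0.089431 (working shown to 6 dp, full precision carried).
D = 0.089431² + 0.105691² + 0.065041² + 0.463415² + 0.056911² + 0.04065² + 0.089431² + 0.089431² = 0.007998 + 0.011171 + 0.004230 + 0.214753 + 0.003239 + 0.001652 + 0.007998 + 0.007998 = 0.259039.
So 1/D = 3.8604, i.e. 3.86 to 2 decimal places.

3.86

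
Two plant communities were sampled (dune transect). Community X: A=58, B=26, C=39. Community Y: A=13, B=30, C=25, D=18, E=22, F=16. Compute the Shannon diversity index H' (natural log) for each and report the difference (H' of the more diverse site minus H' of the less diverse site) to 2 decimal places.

Community X: N=123, proportions 0.4715, 0.2114, 0.3171, giving H' = 1.0472 (working shown to 4 dp, full precision carried).
Community Y: N=124, proportions 0.1048, 0.2419, 0.2016, 0.1452, 0.1774, 0.129, giving H' = 1.7538.
Difference = |1.0472 − 1.7538| = 0.7066, i.e. 0.71 to 2 decimal places.

0.71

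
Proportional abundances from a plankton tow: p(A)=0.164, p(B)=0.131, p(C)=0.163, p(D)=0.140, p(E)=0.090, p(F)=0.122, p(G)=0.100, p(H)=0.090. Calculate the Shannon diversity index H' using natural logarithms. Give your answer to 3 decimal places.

2.054

Each pᵢ ln pᵢ term (working shown to 5 dp, full precision carried): 0.164×(-1.80789)=-0.29649, 0.131×(-2.03256)=-0.26627, 0.163×(-1.81401)=-0.29568, 0.14×(-1.96611)=-0.27526, 0.09×(-2.40795)=-0.21672, 0.122×(-2.10373)=-0.25666, 0.1×(-2.30259)=-0.23026, 0.09×(-2.40795)=-0.21672.
Sum = -2.05404, so H' = 2.054.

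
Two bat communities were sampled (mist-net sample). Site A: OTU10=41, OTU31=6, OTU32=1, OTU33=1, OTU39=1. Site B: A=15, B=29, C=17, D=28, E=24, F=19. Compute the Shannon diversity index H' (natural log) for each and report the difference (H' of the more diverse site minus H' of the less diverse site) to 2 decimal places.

1.11

Site A: N=50, proportions 0.82, 0.12, 0.02, 0.02, 0.02, giving H' = 0.6519 (working shown to 4 dp, full precision carried).
Site B: N=132, proportions 0.1136, 0.2197, 0.1288, 0.2121, 0.1818, 0.1439, giving H' = 1.7619.
Difference = |0.6519 − 1.7619| = 1.1100, i.e. 1.11 to 2 decimal places.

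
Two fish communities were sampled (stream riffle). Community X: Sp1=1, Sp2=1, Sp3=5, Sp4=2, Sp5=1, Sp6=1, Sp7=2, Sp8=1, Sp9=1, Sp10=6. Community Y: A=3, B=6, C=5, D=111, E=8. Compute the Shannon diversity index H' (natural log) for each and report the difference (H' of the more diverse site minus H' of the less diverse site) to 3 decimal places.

1.349

Community X: N=21, proportions 0.04762, 0.04762, 0.2381, 0.09524, 0.04762, 0.04762, 0.09524, 0.04762, 0.04762, 0.28571, giving H' = 2.01736 (working shown to 5 dp, full precision carried).
Community Y: N=133, proportions 0.02256, 0.04511, 0.03759, 0.83459, 0.06015, giving H' = 0.66864.
Difference = |2.01736 − 0.66864| = 1.34872, i.e. 1.349 to 3 decimal places.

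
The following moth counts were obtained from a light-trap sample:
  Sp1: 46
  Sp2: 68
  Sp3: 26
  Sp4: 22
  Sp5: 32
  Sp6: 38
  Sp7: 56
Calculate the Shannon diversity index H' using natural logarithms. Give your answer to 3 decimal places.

1.877

Total N = 46+68+26+22+32+38+56 = 288, so the proportions are 0.15972, 0.23611, 0.09028, 0.07639, 0.11111, 0.13194, 0.19444 (working shown to 5 dp, full precision carried).
Each pᵢ ln pᵢ term: 0.15972×(-1.83432)=-0.29298, 0.23611×(-1.44345)=-0.34082, 0.09028×(-2.40486)=-0.21711, 0.07639×(-2.57192)=-0.19647, 0.11111×(-2.19722)=-0.24414, 0.13194×(-2.02537)=-0.26724, 0.19444×(-1.63761)=-0.31842.
Sum = -1.87717, so H' = 1.877.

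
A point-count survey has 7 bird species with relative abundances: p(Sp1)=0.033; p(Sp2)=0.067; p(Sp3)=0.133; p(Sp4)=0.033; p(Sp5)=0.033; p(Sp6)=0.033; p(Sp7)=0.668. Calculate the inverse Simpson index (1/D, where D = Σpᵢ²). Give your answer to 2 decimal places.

D = 0.033² + 0.067² + 0.133² + 0.033² + 0.033² + 0.033² + 0.668² = 0.00109 + 0.00449 + 0.01769 + 0.00109 + 0.00109 + 0.00109 + 0.44622 = 0.47276 (working shown to 5 dp, full precision carried).
So 1/D = 2.1152, i.e. 2.12 to 2 decimal places.

2.12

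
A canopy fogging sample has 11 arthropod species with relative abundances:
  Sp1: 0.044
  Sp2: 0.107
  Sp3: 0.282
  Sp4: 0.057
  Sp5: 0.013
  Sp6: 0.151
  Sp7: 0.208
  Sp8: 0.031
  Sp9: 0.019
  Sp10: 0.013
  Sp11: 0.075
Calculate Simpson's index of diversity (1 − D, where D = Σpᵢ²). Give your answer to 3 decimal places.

D = 0.044² + 0.107² + 0.282² + 0.057² + 0.013² + 0.151² + 0.208² + 0.031² + 0.019² + 0.013² + 0.075² = 0.001936 + 0.011449 + 0.079524 + 0.003249 + 0.000169 + 0.022801 + 0.043264 + 0.000961 + 0.000361 + 0.000169 + 0.005625 = 0.169508 (working shown to 6 dp, full precision carried).
So 1 − D = 0.830492, i.e. 0.830 to 3 decimal places.

0.830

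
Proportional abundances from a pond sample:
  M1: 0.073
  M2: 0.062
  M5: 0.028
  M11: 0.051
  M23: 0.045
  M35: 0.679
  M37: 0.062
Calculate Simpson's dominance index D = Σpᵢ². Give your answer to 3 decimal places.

D = 0.073² + 0.062² + 0.028² + 0.051² + 0.045² + 0.679² + 0.062² = 0.00533 + 0.00384 + 0.00078 + 0.00260 + 0.00202 + 0.46104 + 0.00384 = 0.47947 (working shown to 5 dp, full precision carried).
To 3 decimal places, D = 0.479.

0.479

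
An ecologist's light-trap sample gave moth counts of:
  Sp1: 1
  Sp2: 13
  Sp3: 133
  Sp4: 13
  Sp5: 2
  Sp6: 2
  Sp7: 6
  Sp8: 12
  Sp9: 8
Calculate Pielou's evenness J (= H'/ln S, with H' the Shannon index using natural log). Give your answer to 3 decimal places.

Total N = 1+13+133+13+2+2+6+12+8 = 190, so the proportions are 0.00526, 0.06842, 0.7, 0.06842, 0.01053, 0.01053, 0.03158, 0.06316, 0.04211 (working shown to 5 dp, full precision carried).
H' = −Σ pᵢ ln pᵢ = −((-0.02762) + (-0.18351) + (-0.24967) + (-0.18351) + (-0.04794) + (-0.04794) + (-0.10911) + (-0.17445) + (-0.13337)) = 1.15712.
With S = 9 species, ln S = 2.19722, so J = 1.15712/2.19722 = 0.52663, i.e. 0.527 to 3 decimal places.

0.527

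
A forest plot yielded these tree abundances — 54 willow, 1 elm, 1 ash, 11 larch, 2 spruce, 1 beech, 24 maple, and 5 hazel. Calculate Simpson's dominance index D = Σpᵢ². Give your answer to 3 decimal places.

0.372

Total N = 54+1+1+11+2+1+24+5 = 99, so the proportions are 0.54545, 0.0101, 0.0101, 0.11111, 0.0202, 0.0101, 0.24242, 0.05051 (working shown to 5 dp, full precision carried).
D = 0.54545² + 0.0101² + 0.0101² + 0.11111² + 0.0202² + 0.0101² + 0.24242² + 0.05051² = 0.29752 + 0.00010 + 0.00010 + 0.01235 + 0.00041 + 0.00010 + 0.05877 + 0.00255 = 0.37190.
To 3 decimal places, D = 0.372.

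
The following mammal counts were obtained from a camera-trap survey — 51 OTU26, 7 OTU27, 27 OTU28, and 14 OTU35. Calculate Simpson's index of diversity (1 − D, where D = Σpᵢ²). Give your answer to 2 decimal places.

0.64

Total N = 51+7+27+14 = 99, so the proportions are 0.5152, 0.0707, 0.2727, 0.1414 (working shown to 4 dp, full precision carried).
D = 0.5152² + 0.0707² + 0.2727² + 0.1414² = 0.2654 + 0.0050 + 0.0744 + 0.0200 = 0.3648.
So 1 − D = 0.6352, i.e. 0.64 to 2 decimal places.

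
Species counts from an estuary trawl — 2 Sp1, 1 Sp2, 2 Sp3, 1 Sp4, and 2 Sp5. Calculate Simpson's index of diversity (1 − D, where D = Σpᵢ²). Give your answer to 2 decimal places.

Total N = 2+1+2+1+2 = 8, so the proportions are 0.25, 0.125, 0.25, 0.125, 0.25 (working shown to 4 dp, full precision carried).
D = 0.25² + 0.125² + 0.25² + 0.125² + 0.25² = 0.0625 + 0.0156 + 0.0625 + 0.0156 + 0.0625 = 0.2188.
So 1 − D = 0.7812, i.e. 0.78 to 2 decimal places.

0.78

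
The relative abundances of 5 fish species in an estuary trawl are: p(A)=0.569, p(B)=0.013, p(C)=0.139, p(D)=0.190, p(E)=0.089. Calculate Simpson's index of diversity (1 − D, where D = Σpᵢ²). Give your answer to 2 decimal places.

0.61

D = 0.569² + 0.013² + 0.139² + 0.19² + 0.089² = 0.3238 + 0.0002 + 0.0193 + 0.0361 + 0.0079 = 0.3873 (working shown to 4 dp, full precision carried).
So 1 − D = 0.6127, i.e. 0.61 to 2 decimal places.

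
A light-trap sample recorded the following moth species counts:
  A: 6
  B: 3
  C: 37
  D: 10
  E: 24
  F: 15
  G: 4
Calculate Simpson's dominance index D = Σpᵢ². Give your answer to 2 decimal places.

0.24

Total N = 6+3+37+10+24+15+4 = 99, so the proportions are 0.0606, 0.0303, 0.3737, 0.101, 0.2424, 0.1515, 0.0404 (working shown to 4 dp, full precision carried).
D = 0.0606² + 0.0303² + 0.3737² + 0.101² + 0.2424² + 0.1515² + 0.0404² = 0.0037 + 0.0009 + 0.1397 + 0.0102 + 0.0588 + 0.0230 + 0.0016 = 0.2378.
To 2 decimal places, D = 0.24.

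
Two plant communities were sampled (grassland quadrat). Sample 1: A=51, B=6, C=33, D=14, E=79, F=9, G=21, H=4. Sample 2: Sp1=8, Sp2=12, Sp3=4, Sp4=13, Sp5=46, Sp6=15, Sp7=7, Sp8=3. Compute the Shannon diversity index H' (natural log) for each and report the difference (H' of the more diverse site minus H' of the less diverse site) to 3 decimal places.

0.026

Sample 1: N=217, proportions 0.23502, 0.02765, 0.15207, 0.06452, 0.36406, 0.04147, 0.09677, 0.01843, giving H' = 1.70226 (working shown to 5 dp, full precision carried).
Sample 2: N=108, proportions 0.07407, 0.11111, 0.03704, 0.12037, 0.42593, 0.13889, 0.06481, 0.02778, giving H' = 1.72843.
Difference = |1.70226 − 1.72843| = 0.02617, i.e. 0.026 to 3 decimal places.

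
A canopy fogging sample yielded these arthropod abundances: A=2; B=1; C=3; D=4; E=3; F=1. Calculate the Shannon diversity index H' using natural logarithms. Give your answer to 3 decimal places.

Total N = 2+1+3+4+3+1 = 14, so the proportions are 0.14286, 0.07143, 0.21429, 0.28571, 0.21429, 0.07143 (working shown to 5 dp, full precision carried).
Each pᵢ ln pᵢ term: 0.14286×(-1.94591)=-0.27799, 0.07143×(-2.63906)=-0.18850, 0.21429×(-1.54045)=-0.33010, 0.28571×(-1.25276)=-0.35793, 0.21429×(-1.54045)=-0.33010, 0.07143×(-2.63906)=-0.18850.
Sum = -1.67312, so H' = 1.673.

1.673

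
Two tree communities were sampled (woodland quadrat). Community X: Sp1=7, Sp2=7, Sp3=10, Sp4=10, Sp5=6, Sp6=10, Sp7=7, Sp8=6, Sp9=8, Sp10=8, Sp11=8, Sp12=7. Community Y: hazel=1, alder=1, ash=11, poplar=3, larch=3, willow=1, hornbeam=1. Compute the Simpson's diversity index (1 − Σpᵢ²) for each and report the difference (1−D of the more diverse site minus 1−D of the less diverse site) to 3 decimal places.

0.238

Community X: N=94, proportions 0.07447, 0.07447, 0.10638, 0.10638, 0.06383, 0.10638, 0.07447, 0.06383, 0.08511, 0.08511, 0.08511, 0.07447, giving 1−D = 0.91399 (working shown to 5 dp, full precision carried).
Community Y: N=21, proportions 0.04762, 0.04762, 0.52381, 0.14286, 0.14286, 0.04762, 0.04762, giving 1−D = 0.67574.
Difference = |0.91399 − 0.67574| = 0.23825, i.e. 0.238 to 3 decimal places.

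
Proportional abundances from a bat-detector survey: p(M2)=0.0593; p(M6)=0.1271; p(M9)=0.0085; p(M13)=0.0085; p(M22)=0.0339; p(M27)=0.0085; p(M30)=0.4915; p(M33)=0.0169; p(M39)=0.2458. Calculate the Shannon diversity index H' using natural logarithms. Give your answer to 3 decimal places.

Each pᵢ ln pᵢ term (working shown to 5 dp, full precision carried): 0.0593×(-2.82515)=-0.16753, 0.1271×(-2.06278)=-0.26218, 0.0085×(-4.76769)=-0.04053, 0.0085×(-4.76769)=-0.04053, 0.0339×(-3.38434)=-0.11473, 0.0085×(-4.76769)=-0.04053, 0.4915×(-0.71029)=-0.34911, 0.0169×(-4.08044)=-0.06896, 0.2458×(-1.40324)=-0.34492.
Sum = -1.42900, so H' = 1.429.

1.429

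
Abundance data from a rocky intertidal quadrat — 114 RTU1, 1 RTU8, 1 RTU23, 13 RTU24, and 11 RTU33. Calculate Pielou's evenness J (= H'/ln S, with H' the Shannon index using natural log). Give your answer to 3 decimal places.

Total N = 114+1+1+13+11 = 140, so the proportions are 0.81429, 0.00714, 0.00714, 0.09286, 0.07857 (working shown to 5 dp, full precision carried).
H' = −Σ pᵢ ln pᵢ = −((-0.16729) + (-0.03530) + (-0.03530) + (-0.22069) + (-0.19987)) = 0.65844.
With S = 5 species, ln S = 1.60944, so J = 0.65844/1.60944 = 0.40911, i.e. 0.409 to 3 decimal places.

0.409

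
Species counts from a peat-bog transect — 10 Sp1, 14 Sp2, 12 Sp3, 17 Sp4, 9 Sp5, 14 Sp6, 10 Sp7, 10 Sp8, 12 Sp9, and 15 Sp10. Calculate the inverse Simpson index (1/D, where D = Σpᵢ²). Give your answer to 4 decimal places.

Total N = 10+14+12+17+9+14+10+10+12+15 = 123, so the proportions are 0.08130081, 0.11382114, 0.09756098, 0.13821138, 0.07317073, 0.11382114, 0.08130081, 0.08130081, 0.09756098, 0.12195122 (working shown to 8 dp, full precision carried).
D = 0.08130081² + 0.11382114² + 0.09756098² + 0.13821138² + 0.07317073² + 0.11382114² + 0.08130081² + 0.08130081² + 0.09756098² + 0.12195122² = 0.00660982 + 0.01295525 + 0.00951814 + 0.01910239 + 0.00535396 + 0.01295525 + 0.00660982 + 0.00660982 + 0.00951814 + 0.01487210 = 0.10410470.
So 1/D = 9.605714, i.e. 9.6057 to 4 decimal places.

9.6057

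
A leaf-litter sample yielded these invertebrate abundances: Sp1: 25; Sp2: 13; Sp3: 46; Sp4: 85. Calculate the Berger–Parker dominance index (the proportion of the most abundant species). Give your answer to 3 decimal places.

Total N = 25+13+46+85 = 169, so the proportions are 0.14793, 0.07692, 0.27219, 0.50296 (working shown to 5 dp, full precision carried).
The largest proportion is 0.50296, i.e. d = 0.503 to 3 decimal places.

0.503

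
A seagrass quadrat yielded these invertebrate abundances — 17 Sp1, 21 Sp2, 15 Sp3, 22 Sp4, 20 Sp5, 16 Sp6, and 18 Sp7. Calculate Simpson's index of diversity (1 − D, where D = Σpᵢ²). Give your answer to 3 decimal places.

0.855

Total N = 17+21+15+22+20+16+18 = 129, so the proportions are 0.13178, 0.16279, 0.11628, 0.17054, 0.15504, 0.12403, 0.13953 (working shown to 5 dp, full precision carried).
D = 0.13178² + 0.16279² + 0.11628² + 0.17054² + 0.15504² + 0.12403² + 0.13953² = 0.01737 + 0.02650 + 0.01352 + 0.02908 + 0.02404 + 0.01538 + 0.01947 = 0.14536.
So 1 − D = 0.85464, i.e. 0.855 to 3 decimal places.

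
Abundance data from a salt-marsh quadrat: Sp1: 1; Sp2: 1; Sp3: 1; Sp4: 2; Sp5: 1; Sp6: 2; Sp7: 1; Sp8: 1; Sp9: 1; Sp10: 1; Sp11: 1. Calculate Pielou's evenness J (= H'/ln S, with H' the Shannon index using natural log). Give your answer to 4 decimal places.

Total N = 1+1+1+2+1+2+1+1+1+1+1 = 13, so the proportions are 0.076923, 0.076923, 0.076923, 0.153846, 0.076923, 0.153846, 0.076923, 0.076923, 0.076923, 0.076923, 0.076923 (working shown to 6 dp, full precision carried).
H' = −Σ pᵢ ln pᵢ = −((-0.197304) + (-0.197304) + (-0.197304) + (-0.287970) + (-0.197304) + (-0.287970) + (-0.197304) + (-0.197304) + (-0.197304) + (-0.197304) + (-0.197304)) = 2.351673.
With S = 11 species, ln S = 2.397895, so J = 2.351673/2.397895 = 0.980724, i.e. 0.9807 to 4 decimal places.

0.9807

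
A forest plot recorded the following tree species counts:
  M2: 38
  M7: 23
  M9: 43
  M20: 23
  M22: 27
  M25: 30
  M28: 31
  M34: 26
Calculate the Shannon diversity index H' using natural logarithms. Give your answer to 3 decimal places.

2.056

Total N = 38+23+43+23+27+30+31+26 = 241, so the proportions are 0.15768, 0.09544, 0.17842, 0.09544, 0.11203, 0.12448, 0.12863, 0.10788 (working shown to 5 dp, full precision carried).
Each pᵢ ln pᵢ term: 0.15768×(-1.84721)=-0.29126, 0.09544×(-2.34930)=-0.22421, 0.17842×(-1.72360)=-0.30753, 0.09544×(-2.34930)=-0.22421, 0.11203×(-2.18896)=-0.24524, 0.12448×(-2.08360)=-0.25937, 0.12863×(-2.05081)=-0.26380, 0.10788×(-2.22670)=-0.24022.
Sum = -2.05583, so H' = 2.056.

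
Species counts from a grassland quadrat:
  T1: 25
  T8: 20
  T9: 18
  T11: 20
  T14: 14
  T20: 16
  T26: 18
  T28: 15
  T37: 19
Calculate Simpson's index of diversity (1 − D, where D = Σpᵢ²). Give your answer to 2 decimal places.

Total N = 25+20+18+20+14+16+18+15+19 = 165, so the proportions are 0.1515, 0.1212, 0.1091, 0.1212, 0.0848, 0.097, 0.1091, 0.0909, 0.1152 (working shown to 4 dp, full precision carried).
D = 0.1515² + 0.1212² + 0.1091² + 0.1212² + 0.0848² + 0.097² + 0.1091² + 0.0909² + 0.1152² = 0.0230 + 0.0147 + 0.0119 + 0.0147 + 0.0072 + 0.0094 + 0.0119 + 0.0083 + 0.0133 = 0.1143.
So 1 − D = 0.8857, i.e. 0.89 to 2 decimal places.

0.89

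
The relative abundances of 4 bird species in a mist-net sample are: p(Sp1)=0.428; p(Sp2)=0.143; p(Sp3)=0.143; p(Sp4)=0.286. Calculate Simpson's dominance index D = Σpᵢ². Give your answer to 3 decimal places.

D = 0.428² + 0.143² + 0.143² + 0.286² = 0.18318 + 0.02045 + 0.02045 + 0.08180 = 0.30588 (working shown to 5 dp, full precision carried).
To 3 decimal places, D = 0.306.

0.306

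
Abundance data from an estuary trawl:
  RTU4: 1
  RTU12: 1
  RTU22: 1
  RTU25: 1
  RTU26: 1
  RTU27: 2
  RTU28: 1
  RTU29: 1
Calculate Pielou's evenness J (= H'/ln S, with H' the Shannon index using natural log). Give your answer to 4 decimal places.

0.9826

Total N = 1+1+1+1+1+2+1+1 = 9, so the proportions are 0.111111, 0.111111, 0.111111, 0.111111, 0.111111, 0.222222, 0.111111, 0.111111 (working shown to 6 dp, full precision carried).
H' = −Σ pᵢ ln pᵢ = −((-0.244136) + (-0.244136) + (-0.244136) + (-0.244136) + (-0.244136) + (-0.334239) + (-0.244136) + (-0.244136)) = 2.043192.
With S = 8 species, ln S = 2.079442, so J = 2.043192/2.079442 = 0.982568, i.e. 0.9826 to 4 decimal places.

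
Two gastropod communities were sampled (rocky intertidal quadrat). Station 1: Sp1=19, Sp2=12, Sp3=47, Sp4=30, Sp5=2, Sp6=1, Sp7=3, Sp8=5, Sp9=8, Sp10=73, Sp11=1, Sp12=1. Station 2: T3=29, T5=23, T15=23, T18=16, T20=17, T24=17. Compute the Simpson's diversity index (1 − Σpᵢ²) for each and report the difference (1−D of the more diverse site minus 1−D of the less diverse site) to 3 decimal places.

0.047

Station 1: N=202, proportions 0.09406, 0.05941, 0.23267, 0.14851, 0.0099, 0.00495, 0.01485, 0.02475, 0.0396, 0.36139, 0.00495, 0.00495, giving 1−D = 0.77826 (working shown to 5 dp, full precision carried).
Station 2: N=125, proportions 0.232, 0.184, 0.184, 0.128, 0.136, 0.136, giving 1−D = 0.82509.
Difference = |0.77826 − 0.82509| = 0.04683, i.e. 0.047 to 3 decimal places.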